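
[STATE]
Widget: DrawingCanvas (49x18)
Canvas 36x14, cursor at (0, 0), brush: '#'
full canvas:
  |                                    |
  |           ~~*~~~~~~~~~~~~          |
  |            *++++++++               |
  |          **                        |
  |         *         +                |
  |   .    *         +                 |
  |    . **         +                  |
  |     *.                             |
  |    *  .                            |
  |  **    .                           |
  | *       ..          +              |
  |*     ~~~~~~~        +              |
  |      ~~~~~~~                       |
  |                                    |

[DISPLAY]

+                                                
           ~~*~~~~~~~~~~~~                       
            *++++++++                            
          **                                     
         *         +                             
   .    *         +                              
    . **         +                               
     *.                                          
    *  .                                         
  **    .                                        
 *       ..          +                           
*     ~~~~~~~        +                           
      ~~~~~~~                                    
                                                 
                                                 
                                                 
                                                 
                                                 


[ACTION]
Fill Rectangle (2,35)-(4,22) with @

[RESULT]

+                                                
           ~~*~~~~~~~~~~~~                       
            *++++++++ @@@@@@@@@@@@@@             
          **          @@@@@@@@@@@@@@             
         *         +  @@@@@@@@@@@@@@             
   .    *         +                              
    . **         +                               
     *.                                          
    *  .                                         
  **    .                                        
 *       ..          +                           
*     ~~~~~~~        +                           
      ~~~~~~~                                    
                                                 
                                                 
                                                 
                                                 
                                                 


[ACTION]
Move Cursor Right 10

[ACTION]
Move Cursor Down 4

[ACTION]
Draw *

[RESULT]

                                                 
           ~~*~~~~~~~~~~~~                       
            *++++++++ @@@@@@@@@@@@@@             
          **          @@@@@@@@@@@@@@             
         **        +  @@@@@@@@@@@@@@             
   .    *         +                              
    . **         +                               
     *.                                          
    *  .                                         
  **    .                                        
 *       ..          +                           
*     ~~~~~~~        +                           
      ~~~~~~~                                    
                                                 
                                                 
                                                 
                                                 
                                                 


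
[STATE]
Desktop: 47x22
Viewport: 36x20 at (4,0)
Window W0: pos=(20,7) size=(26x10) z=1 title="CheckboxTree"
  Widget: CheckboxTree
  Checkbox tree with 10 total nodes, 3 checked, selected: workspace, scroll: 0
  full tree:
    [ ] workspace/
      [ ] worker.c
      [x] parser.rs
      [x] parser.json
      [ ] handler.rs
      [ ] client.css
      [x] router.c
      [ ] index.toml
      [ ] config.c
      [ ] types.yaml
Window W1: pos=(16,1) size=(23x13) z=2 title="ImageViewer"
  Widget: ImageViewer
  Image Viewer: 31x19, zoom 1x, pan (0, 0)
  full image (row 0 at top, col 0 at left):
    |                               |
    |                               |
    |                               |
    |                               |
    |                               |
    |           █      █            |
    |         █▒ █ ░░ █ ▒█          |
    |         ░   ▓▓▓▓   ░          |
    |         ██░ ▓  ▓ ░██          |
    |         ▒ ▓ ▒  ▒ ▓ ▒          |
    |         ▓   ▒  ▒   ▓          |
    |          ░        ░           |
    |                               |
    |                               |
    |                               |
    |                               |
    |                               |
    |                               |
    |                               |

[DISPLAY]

                                    
            ┏━━━━━━━━━━━━━━━━━━━━━┓ 
            ┃ ImageViewer         ┃ 
            ┠─────────────────────┨ 
            ┃                     ┃ 
            ┃                     ┃ 
            ┃                     ┃ 
            ┃                     ┃━
            ┃                     ┃ 
            ┃           █      █  ┃─
            ┃         █▒ █ ░░ █ ▒█┃ 
            ┃         ░   ▓▓▓▓   ░┃ 
            ┃         ██░ ▓  ▓ ░██┃ 
            ┗━━━━━━━━━━━━━━━━━━━━━┛ 
                ┃   [ ] handler.rs  
                ┃   [ ] client.css  
                ┗━━━━━━━━━━━━━━━━━━━
                                    
                                    
                                    


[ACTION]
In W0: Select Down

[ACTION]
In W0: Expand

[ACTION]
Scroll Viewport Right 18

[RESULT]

                                    
     ┏━━━━━━━━━━━━━━━━━━━━━┓        
     ┃ ImageViewer         ┃        
     ┠─────────────────────┨        
     ┃                     ┃        
     ┃                     ┃        
     ┃                     ┃        
     ┃                     ┃━━━━━━┓ 
     ┃                     ┃      ┃ 
     ┃           █      █  ┃──────┨ 
     ┃         █▒ █ ░░ █ ▒█┃      ┃ 
     ┃         ░   ▓▓▓▓   ░┃      ┃ 
     ┃         ██░ ▓  ▓ ░██┃      ┃ 
     ┗━━━━━━━━━━━━━━━━━━━━━┛      ┃ 
         ┃   [ ] handler.rs       ┃ 
         ┃   [ ] client.css       ┃ 
         ┗━━━━━━━━━━━━━━━━━━━━━━━━┛ 
                                    
                                    
                                    


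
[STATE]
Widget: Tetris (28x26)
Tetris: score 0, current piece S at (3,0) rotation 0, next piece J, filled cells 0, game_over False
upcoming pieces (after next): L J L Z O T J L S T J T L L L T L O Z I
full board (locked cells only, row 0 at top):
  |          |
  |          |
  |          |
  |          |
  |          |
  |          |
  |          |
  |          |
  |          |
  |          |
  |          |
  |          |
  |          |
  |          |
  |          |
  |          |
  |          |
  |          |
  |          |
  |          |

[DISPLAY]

    ░░    │Next:            
   ░░     │█                
          │███              
          │                 
          │                 
          │                 
          │Score:           
          │0                
          │                 
          │                 
          │                 
          │                 
          │                 
          │                 
          │                 
          │                 
          │                 
          │                 
          │                 
          │                 
          │                 
          │                 
          │                 
          │                 
          │                 
          │                 


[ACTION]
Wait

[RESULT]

          │Next:            
    ░░    │█                
   ░░     │███              
          │                 
          │                 
          │                 
          │Score:           
          │0                
          │                 
          │                 
          │                 
          │                 
          │                 
          │                 
          │                 
          │                 
          │                 
          │                 
          │                 
          │                 
          │                 
          │                 
          │                 
          │                 
          │                 
          │                 


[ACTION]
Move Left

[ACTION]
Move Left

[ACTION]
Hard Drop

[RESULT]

   █      │Next:            
   ███    │  ▒              
          │▒▒▒              
          │                 
          │                 
          │                 
          │Score:           
          │0                
          │                 
          │                 
          │                 
          │                 
          │                 
          │                 
          │                 
          │                 
          │                 
          │                 
  ░░      │                 
 ░░       │                 
          │                 
          │                 
          │                 
          │                 
          │                 
          │                 


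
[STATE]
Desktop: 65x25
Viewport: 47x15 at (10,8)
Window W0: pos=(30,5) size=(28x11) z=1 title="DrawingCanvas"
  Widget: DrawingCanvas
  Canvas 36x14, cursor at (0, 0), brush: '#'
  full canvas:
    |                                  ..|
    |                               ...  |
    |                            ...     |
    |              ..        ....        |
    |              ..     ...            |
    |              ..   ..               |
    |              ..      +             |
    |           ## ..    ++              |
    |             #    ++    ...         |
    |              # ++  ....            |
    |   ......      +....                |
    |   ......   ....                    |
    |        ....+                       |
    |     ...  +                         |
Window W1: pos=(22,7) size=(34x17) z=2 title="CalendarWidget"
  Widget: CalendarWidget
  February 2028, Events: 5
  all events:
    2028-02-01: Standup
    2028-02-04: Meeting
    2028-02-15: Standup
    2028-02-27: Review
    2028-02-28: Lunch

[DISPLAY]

            ┃ CalendarWidget                 ┃ 
            ┠────────────────────────────────┨ 
            ┃         February 2028          ┃ 
            ┃Mo Tu We Th Fr Sa Su            ┃.
            ┃    1*  2  3  4*  5  6          ┃ 
            ┃ 7  8  9 10 11 12 13            ┃ 
            ┃14 15* 16 17 18 19 20           ┃ 
            ┃21 22 23 24 25 26 27*           ┃━
            ┃28* 29                          ┃ 
            ┃                                ┃ 
            ┃                                ┃ 
            ┃                                ┃ 
            ┃                                ┃ 
            ┃                                ┃ 
            ┃                                ┃ 


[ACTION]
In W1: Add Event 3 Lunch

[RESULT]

            ┃ CalendarWidget                 ┃ 
            ┠────────────────────────────────┨ 
            ┃         February 2028          ┃ 
            ┃Mo Tu We Th Fr Sa Su            ┃.
            ┃    1*  2  3*  4*  5  6         ┃ 
            ┃ 7  8  9 10 11 12 13            ┃ 
            ┃14 15* 16 17 18 19 20           ┃ 
            ┃21 22 23 24 25 26 27*           ┃━
            ┃28* 29                          ┃ 
            ┃                                ┃ 
            ┃                                ┃ 
            ┃                                ┃ 
            ┃                                ┃ 
            ┃                                ┃ 
            ┃                                ┃ 


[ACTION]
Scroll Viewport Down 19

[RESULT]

            ┃         February 2028          ┃ 
            ┃Mo Tu We Th Fr Sa Su            ┃.
            ┃    1*  2  3*  4*  5  6         ┃ 
            ┃ 7  8  9 10 11 12 13            ┃ 
            ┃14 15* 16 17 18 19 20           ┃ 
            ┃21 22 23 24 25 26 27*           ┃━
            ┃28* 29                          ┃ 
            ┃                                ┃ 
            ┃                                ┃ 
            ┃                                ┃ 
            ┃                                ┃ 
            ┃                                ┃ 
            ┃                                ┃ 
            ┗━━━━━━━━━━━━━━━━━━━━━━━━━━━━━━━━┛ 
                                               


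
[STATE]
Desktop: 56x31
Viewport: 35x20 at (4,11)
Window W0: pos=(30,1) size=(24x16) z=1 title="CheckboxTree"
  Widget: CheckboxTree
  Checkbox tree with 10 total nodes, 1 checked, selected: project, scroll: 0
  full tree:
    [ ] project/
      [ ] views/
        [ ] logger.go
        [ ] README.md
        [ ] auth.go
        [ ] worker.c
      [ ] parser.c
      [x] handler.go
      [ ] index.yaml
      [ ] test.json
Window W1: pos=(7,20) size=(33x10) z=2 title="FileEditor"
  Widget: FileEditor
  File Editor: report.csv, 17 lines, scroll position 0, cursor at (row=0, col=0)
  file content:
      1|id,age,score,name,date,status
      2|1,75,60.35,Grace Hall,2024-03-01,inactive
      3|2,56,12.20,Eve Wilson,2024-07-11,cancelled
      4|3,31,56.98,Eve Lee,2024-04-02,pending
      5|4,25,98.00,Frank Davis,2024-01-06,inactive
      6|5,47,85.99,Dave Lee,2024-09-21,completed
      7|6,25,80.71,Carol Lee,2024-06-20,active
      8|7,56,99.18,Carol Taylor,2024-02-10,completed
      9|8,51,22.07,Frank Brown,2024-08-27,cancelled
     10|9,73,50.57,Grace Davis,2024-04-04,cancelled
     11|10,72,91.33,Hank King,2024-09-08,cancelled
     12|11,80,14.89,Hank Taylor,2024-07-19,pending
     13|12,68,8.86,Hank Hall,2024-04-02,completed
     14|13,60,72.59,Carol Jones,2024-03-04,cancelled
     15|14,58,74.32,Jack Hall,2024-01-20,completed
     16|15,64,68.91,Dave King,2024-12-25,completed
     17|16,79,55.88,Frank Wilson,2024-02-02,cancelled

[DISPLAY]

                          ┃   [x] h
                          ┃   [ ] i
                          ┃   [ ] t
                          ┃        
                          ┃        
                          ┗━━━━━━━━
                                   
                                   
                                   
   ┏━━━━━━━━━━━━━━━━━━━━━━━━━━━━━━━
   ┃ FileEditor                    
   ┠───────────────────────────────
   ┃█d,age,score,name,date,status ▲
   ┃1,75,60.35,Grace Hall,2024-03-█
   ┃2,56,12.20,Eve Wilson,2024-07-░
   ┃3,31,56.98,Eve Lee,2024-04-02,░
   ┃4,25,98.00,Frank Davis,2024-01░
   ┃5,47,85.99,Dave Lee,2024-09-21▼
   ┗━━━━━━━━━━━━━━━━━━━━━━━━━━━━━━━
                                   


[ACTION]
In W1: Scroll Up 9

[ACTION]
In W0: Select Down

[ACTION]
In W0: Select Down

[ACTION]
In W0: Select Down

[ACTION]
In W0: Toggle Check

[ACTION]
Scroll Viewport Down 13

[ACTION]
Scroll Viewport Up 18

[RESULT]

                                   
                          ┏━━━━━━━━
                          ┃ Checkbo
                          ┠────────
                          ┃ [-] pro
                          ┃   [-] v
                          ┃     [ ]
                          ┃>    [x]
                          ┃     [ ]
                          ┃     [ ]
                          ┃   [ ] p
                          ┃   [x] h
                          ┃   [ ] i
                          ┃   [ ] t
                          ┃        
                          ┃        
                          ┗━━━━━━━━
                                   
                                   
                                   


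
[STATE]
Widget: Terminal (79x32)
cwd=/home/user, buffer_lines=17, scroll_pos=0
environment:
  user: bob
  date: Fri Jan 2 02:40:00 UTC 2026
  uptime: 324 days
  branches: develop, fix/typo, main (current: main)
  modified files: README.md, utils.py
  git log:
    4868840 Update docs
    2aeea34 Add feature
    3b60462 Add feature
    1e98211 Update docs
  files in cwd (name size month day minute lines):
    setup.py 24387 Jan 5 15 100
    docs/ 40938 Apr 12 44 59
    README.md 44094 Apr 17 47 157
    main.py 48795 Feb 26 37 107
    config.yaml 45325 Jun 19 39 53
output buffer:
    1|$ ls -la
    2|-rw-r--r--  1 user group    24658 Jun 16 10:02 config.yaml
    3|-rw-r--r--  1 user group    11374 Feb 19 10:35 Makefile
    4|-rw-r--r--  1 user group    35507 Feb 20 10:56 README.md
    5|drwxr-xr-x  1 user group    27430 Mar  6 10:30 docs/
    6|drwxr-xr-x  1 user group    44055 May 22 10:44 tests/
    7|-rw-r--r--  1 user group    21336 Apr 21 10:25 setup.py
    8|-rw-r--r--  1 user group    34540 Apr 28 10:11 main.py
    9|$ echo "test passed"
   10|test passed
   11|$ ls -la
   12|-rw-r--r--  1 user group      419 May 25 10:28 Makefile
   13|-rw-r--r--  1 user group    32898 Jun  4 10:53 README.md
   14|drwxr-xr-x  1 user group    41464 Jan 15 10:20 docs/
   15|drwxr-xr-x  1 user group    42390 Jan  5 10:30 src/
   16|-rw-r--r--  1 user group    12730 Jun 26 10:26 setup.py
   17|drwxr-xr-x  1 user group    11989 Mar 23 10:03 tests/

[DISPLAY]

$ ls -la                                                                       
-rw-r--r--  1 user group    24658 Jun 16 10:02 config.yaml                     
-rw-r--r--  1 user group    11374 Feb 19 10:35 Makefile                        
-rw-r--r--  1 user group    35507 Feb 20 10:56 README.md                       
drwxr-xr-x  1 user group    27430 Mar  6 10:30 docs/                           
drwxr-xr-x  1 user group    44055 May 22 10:44 tests/                          
-rw-r--r--  1 user group    21336 Apr 21 10:25 setup.py                        
-rw-r--r--  1 user group    34540 Apr 28 10:11 main.py                         
$ echo "test passed"                                                           
test passed                                                                    
$ ls -la                                                                       
-rw-r--r--  1 user group      419 May 25 10:28 Makefile                        
-rw-r--r--  1 user group    32898 Jun  4 10:53 README.md                       
drwxr-xr-x  1 user group    41464 Jan 15 10:20 docs/                           
drwxr-xr-x  1 user group    42390 Jan  5 10:30 src/                            
-rw-r--r--  1 user group    12730 Jun 26 10:26 setup.py                        
drwxr-xr-x  1 user group    11989 Mar 23 10:03 tests/                          
$ █                                                                            
                                                                               
                                                                               
                                                                               
                                                                               
                                                                               
                                                                               
                                                                               
                                                                               
                                                                               
                                                                               
                                                                               
                                                                               
                                                                               
                                                                               


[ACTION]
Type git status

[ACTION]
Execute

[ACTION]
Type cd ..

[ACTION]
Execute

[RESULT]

$ ls -la                                                                       
-rw-r--r--  1 user group    24658 Jun 16 10:02 config.yaml                     
-rw-r--r--  1 user group    11374 Feb 19 10:35 Makefile                        
-rw-r--r--  1 user group    35507 Feb 20 10:56 README.md                       
drwxr-xr-x  1 user group    27430 Mar  6 10:30 docs/                           
drwxr-xr-x  1 user group    44055 May 22 10:44 tests/                          
-rw-r--r--  1 user group    21336 Apr 21 10:25 setup.py                        
-rw-r--r--  1 user group    34540 Apr 28 10:11 main.py                         
$ echo "test passed"                                                           
test passed                                                                    
$ ls -la                                                                       
-rw-r--r--  1 user group      419 May 25 10:28 Makefile                        
-rw-r--r--  1 user group    32898 Jun  4 10:53 README.md                       
drwxr-xr-x  1 user group    41464 Jan 15 10:20 docs/                           
drwxr-xr-x  1 user group    42390 Jan  5 10:30 src/                            
-rw-r--r--  1 user group    12730 Jun 26 10:26 setup.py                        
drwxr-xr-x  1 user group    11989 Mar 23 10:03 tests/                          
$ git status                                                                   
On branch main                                                                 
Changes not staged for commit:                                                 
                                                                               
        modified:   README.md                                                  
        modified:   utils.py                                                   
$ cd ..                                                                        
                                                                               
$ █                                                                            
                                                                               
                                                                               
                                                                               
                                                                               
                                                                               
                                                                               


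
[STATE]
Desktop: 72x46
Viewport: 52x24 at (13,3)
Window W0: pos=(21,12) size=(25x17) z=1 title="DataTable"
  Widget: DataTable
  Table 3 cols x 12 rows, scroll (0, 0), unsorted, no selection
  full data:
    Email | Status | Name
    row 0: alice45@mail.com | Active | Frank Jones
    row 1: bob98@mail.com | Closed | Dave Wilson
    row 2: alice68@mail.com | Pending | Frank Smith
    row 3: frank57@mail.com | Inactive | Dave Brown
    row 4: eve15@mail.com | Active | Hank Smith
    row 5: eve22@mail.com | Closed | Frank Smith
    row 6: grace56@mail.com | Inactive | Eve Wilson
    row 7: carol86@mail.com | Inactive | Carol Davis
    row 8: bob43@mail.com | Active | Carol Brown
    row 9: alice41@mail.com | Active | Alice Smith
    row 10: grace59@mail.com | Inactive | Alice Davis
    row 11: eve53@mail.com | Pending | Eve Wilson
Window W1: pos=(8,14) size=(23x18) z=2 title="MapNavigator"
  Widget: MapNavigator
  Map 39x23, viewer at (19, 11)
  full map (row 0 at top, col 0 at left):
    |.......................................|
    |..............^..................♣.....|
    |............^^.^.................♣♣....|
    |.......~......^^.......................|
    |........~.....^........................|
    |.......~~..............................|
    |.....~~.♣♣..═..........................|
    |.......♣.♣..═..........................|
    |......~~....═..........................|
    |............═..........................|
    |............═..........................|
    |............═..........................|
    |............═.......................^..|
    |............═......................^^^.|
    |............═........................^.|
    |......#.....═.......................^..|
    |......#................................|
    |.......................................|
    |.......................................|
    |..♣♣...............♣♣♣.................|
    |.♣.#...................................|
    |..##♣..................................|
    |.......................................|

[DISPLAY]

                                                    
                                                    
                                                    
                                                    
                                                    
                                                    
                                                    
                                                    
                                                    
        ┏━━━━━━━━━━━━━━━━━━━━━━━┓                   
        ┃ DataTable             ┃                   
━━━━━━━━━━━━━━━━━┓──────────────┨                   
Navigator        ┃       │Status┃                   
─────────────────┨───────┼──────┃                   
.^...............┃ail.com│Active┃                   
.................┃l.com  │Closed┃                   
.................┃ail.com│Pendin┃                   
.................┃ail.com│Inacti┃                   
.................┃l.com  │Active┃                   
.................┃l.com  │Closed┃                   
.................┃ail.com│Inacti┃                   
......@..........┃ail.com│Inacti┃                   
.................┃l.com  │Active┃                   
.................┃ail.com│Active┃                   


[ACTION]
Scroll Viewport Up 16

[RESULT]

                                                    
                                                    
                                                    
                                                    
                                                    
                                                    
                                                    
                                                    
                                                    
                                                    
                                                    
                                                    
        ┏━━━━━━━━━━━━━━━━━━━━━━━┓                   
        ┃ DataTable             ┃                   
━━━━━━━━━━━━━━━━━┓──────────────┨                   
Navigator        ┃       │Status┃                   
─────────────────┨───────┼──────┃                   
.^...............┃ail.com│Active┃                   
.................┃l.com  │Closed┃                   
.................┃ail.com│Pendin┃                   
.................┃ail.com│Inacti┃                   
.................┃l.com  │Active┃                   
.................┃l.com  │Closed┃                   
.................┃ail.com│Inacti┃                   


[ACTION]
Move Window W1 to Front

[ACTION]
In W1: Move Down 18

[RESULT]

                                                    
                                                    
                                                    
                                                    
                                                    
                                                    
                                                    
                                                    
                                                    
                                                    
                                                    
                                                    
        ┏━━━━━━━━━━━━━━━━━━━━━━━┓                   
        ┃ DataTable             ┃                   
━━━━━━━━━━━━━━━━━┓──────────────┨                   
Navigator        ┃       │Status┃                   
─────────────────┨───────┼──────┃                   
.................┃ail.com│Active┃                   
.................┃l.com  │Closed┃                   
.................┃ail.com│Pendin┃                   
.................┃ail.com│Inacti┃                   
......♣♣♣........┃l.com  │Active┃                   
.................┃l.com  │Closed┃                   
.................┃ail.com│Inacti┃                   


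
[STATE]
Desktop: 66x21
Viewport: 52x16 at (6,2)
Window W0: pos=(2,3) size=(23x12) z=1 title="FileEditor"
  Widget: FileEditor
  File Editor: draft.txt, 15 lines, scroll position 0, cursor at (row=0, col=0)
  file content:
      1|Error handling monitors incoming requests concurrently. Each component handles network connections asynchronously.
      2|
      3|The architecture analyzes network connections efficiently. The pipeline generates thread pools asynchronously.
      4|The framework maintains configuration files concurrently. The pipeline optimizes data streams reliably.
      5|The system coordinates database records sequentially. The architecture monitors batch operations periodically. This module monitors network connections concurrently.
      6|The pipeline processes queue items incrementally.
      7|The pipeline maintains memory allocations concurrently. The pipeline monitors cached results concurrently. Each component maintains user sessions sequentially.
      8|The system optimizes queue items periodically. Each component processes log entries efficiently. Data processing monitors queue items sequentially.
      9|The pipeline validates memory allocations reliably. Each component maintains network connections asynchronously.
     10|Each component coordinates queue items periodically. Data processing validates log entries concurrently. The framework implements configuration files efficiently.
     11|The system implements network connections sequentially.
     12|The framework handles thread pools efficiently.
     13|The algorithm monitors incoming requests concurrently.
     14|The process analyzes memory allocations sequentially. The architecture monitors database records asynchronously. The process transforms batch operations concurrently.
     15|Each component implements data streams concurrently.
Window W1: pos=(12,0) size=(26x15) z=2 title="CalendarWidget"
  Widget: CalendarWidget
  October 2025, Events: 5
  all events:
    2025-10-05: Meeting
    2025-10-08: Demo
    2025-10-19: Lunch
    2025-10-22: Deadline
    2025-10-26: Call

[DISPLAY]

      ┠────────────────────────┨                    
━━━━━━┃      October 2025      ┃                    
leEdit┃Mo Tu We Th Fr Sa Su    ┃                    
──────┃       1  2  3  4  5*   ┃                    
or han┃ 6  7  8*  9 10 11 12   ┃                    
      ┃13 14 15 16 17 18 19*   ┃                    
 archi┃20 21 22* 23 24 25 26*  ┃                    
 frame┃27 28 29 30 31          ┃                    
 syste┃                        ┃                    
 pipel┃                        ┃                    
 pipel┃                        ┃                    
 syste┃                        ┃                    
━━━━━━┗━━━━━━━━━━━━━━━━━━━━━━━━┛                    
                                                    
                                                    
                                                    


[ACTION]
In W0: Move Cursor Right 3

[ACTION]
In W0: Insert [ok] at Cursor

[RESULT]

      ┠────────────────────────┨                    
━━━━━━┃      October 2025      ┃                    
leEdit┃Mo Tu We Th Fr Sa Su    ┃                    
──────┃       1  2  3  4  5*   ┃                    
ok█r h┃ 6  7  8*  9 10 11 12   ┃                    
      ┃13 14 15 16 17 18 19*   ┃                    
 archi┃20 21 22* 23 24 25 26*  ┃                    
 frame┃27 28 29 30 31          ┃                    
 syste┃                        ┃                    
 pipel┃                        ┃                    
 pipel┃                        ┃                    
 syste┃                        ┃                    
━━━━━━┗━━━━━━━━━━━━━━━━━━━━━━━━┛                    
                                                    
                                                    
                                                    


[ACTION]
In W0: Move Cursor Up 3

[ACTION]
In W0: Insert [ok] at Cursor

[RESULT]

      ┠────────────────────────┨                    
━━━━━━┃      October 2025      ┃                    
leEdit┃Mo Tu We Th Fr Sa Su    ┃                    
──────┃       1  2  3  4  5*   ┃                    
okok█r┃ 6  7  8*  9 10 11 12   ┃                    
      ┃13 14 15 16 17 18 19*   ┃                    
 archi┃20 21 22* 23 24 25 26*  ┃                    
 frame┃27 28 29 30 31          ┃                    
 syste┃                        ┃                    
 pipel┃                        ┃                    
 pipel┃                        ┃                    
 syste┃                        ┃                    
━━━━━━┗━━━━━━━━━━━━━━━━━━━━━━━━┛                    
                                                    
                                                    
                                                    


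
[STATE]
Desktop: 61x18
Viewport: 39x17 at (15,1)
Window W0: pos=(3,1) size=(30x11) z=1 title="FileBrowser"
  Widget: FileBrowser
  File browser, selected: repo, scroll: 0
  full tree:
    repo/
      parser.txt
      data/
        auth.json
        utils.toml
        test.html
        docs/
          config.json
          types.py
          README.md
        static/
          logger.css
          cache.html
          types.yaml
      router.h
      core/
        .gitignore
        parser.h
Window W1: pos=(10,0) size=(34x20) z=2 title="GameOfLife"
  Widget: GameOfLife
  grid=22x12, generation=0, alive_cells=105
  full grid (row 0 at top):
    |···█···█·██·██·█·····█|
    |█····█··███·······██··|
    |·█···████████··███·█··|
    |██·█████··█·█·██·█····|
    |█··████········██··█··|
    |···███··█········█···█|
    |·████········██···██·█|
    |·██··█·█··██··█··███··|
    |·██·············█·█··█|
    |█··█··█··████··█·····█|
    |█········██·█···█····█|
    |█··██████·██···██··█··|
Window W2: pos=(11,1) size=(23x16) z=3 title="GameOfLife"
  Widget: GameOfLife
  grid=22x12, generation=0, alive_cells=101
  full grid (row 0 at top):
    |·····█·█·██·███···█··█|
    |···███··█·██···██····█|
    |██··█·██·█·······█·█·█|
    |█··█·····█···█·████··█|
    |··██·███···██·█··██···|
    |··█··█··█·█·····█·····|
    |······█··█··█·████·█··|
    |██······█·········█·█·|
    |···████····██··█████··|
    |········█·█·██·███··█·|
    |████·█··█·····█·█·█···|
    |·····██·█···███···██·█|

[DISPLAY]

━━━━━━━━━━━━━━━━━━┓         ┃          
meOfLife          ┃─────────┨          
──────────────────┨         ┃          
: 0               ┃         ┃          
··█·█·██·███···█··┃         ┃          
███··█·██···██····┃         ┃          
·█·██·█·······█·█·┃         ┃          
█·····█···█·████··┃         ┃          
█·███···██·█··██··┃         ┃          
··█··█·█·····█····┃         ┃          
···█··█··█·████·█·┃         ┃          
·····█·········█·█┃         ┃          
████····██··█████·┃         ┃          
·····█·█·██·███··█┃         ┃          
█·█··█·····█·█·█··┃         ┃          
━━━━━━━━━━━━━━━━━━┛         ┃          
                            ┃          


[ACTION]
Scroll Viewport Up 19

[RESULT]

━━━━━━━━━━━━━━━━━━━━━━━━━━━━┓          
━━━━━━━━━━━━━━━━━━┓         ┃          
meOfLife          ┃─────────┨          
──────────────────┨         ┃          
: 0               ┃         ┃          
··█·█·██·███···█··┃         ┃          
███··█·██···██····┃         ┃          
·█·██·█·······█·█·┃         ┃          
█·····█···█·████··┃         ┃          
█·███···██·█··██··┃         ┃          
··█··█·█·····█····┃         ┃          
···█··█··█·████·█·┃         ┃          
·····█·········█·█┃         ┃          
████····██··█████·┃         ┃          
·····█·█·██·███··█┃         ┃          
█·█··█·····█·█·█··┃         ┃          
━━━━━━━━━━━━━━━━━━┛         ┃          


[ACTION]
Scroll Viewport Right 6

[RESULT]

━━━━━━━━━━━━━━━━━━━━━━┓                
━━━━━━━━━━━━┓         ┃                
fe          ┃─────────┨                
────────────┨         ┃                
            ┃         ┃                
██·███···█··┃         ┃                
·██···██····┃         ┃                
█·······█·█·┃         ┃                
█···█·████··┃         ┃                
··██·█··██··┃         ┃                
·█·····█····┃         ┃                
█··█·████·█·┃         ┃                
·········█·█┃         ┃                
··██··█████·┃         ┃                
·█·██·███··█┃         ┃                
·····█·█·█··┃         ┃                
━━━━━━━━━━━━┛         ┃                


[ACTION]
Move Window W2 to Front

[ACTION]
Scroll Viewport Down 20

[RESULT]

━━━━━━━━━━━━┓         ┃                
fe          ┃─────────┨                
────────────┨         ┃                
            ┃         ┃                
██·███···█··┃         ┃                
·██···██····┃         ┃                
█·······█·█·┃         ┃                
█···█·████··┃         ┃                
··██·█··██··┃         ┃                
·█·····█····┃         ┃                
█··█·████·█·┃         ┃                
·········█·█┃         ┃                
··██··█████·┃         ┃                
·█·██·███··█┃         ┃                
·····█·█·█··┃         ┃                
━━━━━━━━━━━━┛         ┃                
                      ┃                


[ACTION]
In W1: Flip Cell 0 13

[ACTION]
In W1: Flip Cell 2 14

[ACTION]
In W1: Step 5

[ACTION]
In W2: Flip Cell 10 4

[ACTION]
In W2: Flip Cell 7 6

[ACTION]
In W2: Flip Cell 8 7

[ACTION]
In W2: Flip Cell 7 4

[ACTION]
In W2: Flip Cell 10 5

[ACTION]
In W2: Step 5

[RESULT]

━━━━━━━━━━━━┓         ┃                
fe          ┃─────────┨                
────────────┨         ┃                
            ┃         ┃                
·······██···┃         ┃                
·······█····┃         ┃                
············┃         ┃                
·········███┃         ┃                
········██·█┃         ┃                
······██·█··┃         ┃                
·····█···█·█┃         ┃                
·····█··█·██┃         ┃                
·····█·█····┃         ┃                
·······█····┃         ┃                
·····██·····┃         ┃                
━━━━━━━━━━━━┛         ┃                
                      ┃                
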